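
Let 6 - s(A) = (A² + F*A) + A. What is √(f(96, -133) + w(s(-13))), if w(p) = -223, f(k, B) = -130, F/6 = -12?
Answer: I*√353 ≈ 18.788*I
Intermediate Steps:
F = -72 (F = 6*(-12) = -72)
s(A) = 6 - A² + 71*A (s(A) = 6 - ((A² - 72*A) + A) = 6 - (A² - 71*A) = 6 + (-A² + 71*A) = 6 - A² + 71*A)
√(f(96, -133) + w(s(-13))) = √(-130 - 223) = √(-353) = I*√353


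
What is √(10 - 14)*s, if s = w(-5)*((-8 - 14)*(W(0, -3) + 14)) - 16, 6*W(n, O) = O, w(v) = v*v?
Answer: -14882*I ≈ -14882.0*I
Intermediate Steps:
w(v) = v²
W(n, O) = O/6
s = -7441 (s = (-5)²*((-8 - 14)*((⅙)*(-3) + 14)) - 16 = 25*(-22*(-½ + 14)) - 16 = 25*(-22*27/2) - 16 = 25*(-297) - 16 = -7425 - 16 = -7441)
√(10 - 14)*s = √(10 - 14)*(-7441) = √(-4)*(-7441) = (2*I)*(-7441) = -14882*I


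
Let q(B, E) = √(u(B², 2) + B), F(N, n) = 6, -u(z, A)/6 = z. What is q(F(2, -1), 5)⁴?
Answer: 44100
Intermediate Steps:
u(z, A) = -6*z
q(B, E) = √(B - 6*B²) (q(B, E) = √(-6*B² + B) = √(B - 6*B²))
q(F(2, -1), 5)⁴ = (√(6*(1 - 6*6)))⁴ = (√(6*(1 - 36)))⁴ = (√(6*(-35)))⁴ = (√(-210))⁴ = (I*√210)⁴ = 44100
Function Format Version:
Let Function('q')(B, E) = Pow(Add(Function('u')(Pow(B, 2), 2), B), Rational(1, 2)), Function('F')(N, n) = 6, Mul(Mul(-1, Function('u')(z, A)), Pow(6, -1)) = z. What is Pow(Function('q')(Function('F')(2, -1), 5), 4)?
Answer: 44100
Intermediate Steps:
Function('u')(z, A) = Mul(-6, z)
Function('q')(B, E) = Pow(Add(B, Mul(-6, Pow(B, 2))), Rational(1, 2)) (Function('q')(B, E) = Pow(Add(Mul(-6, Pow(B, 2)), B), Rational(1, 2)) = Pow(Add(B, Mul(-6, Pow(B, 2))), Rational(1, 2)))
Pow(Function('q')(Function('F')(2, -1), 5), 4) = Pow(Pow(Mul(6, Add(1, Mul(-6, 6))), Rational(1, 2)), 4) = Pow(Pow(Mul(6, Add(1, -36)), Rational(1, 2)), 4) = Pow(Pow(Mul(6, -35), Rational(1, 2)), 4) = Pow(Pow(-210, Rational(1, 2)), 4) = Pow(Mul(I, Pow(210, Rational(1, 2))), 4) = 44100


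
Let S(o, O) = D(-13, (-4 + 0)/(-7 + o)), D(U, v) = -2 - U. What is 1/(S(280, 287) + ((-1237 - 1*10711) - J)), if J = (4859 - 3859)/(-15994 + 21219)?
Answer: -209/2494873 ≈ -8.3772e-5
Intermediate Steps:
S(o, O) = 11 (S(o, O) = -2 - 1*(-13) = -2 + 13 = 11)
J = 40/209 (J = 1000/5225 = 1000*(1/5225) = 40/209 ≈ 0.19139)
1/(S(280, 287) + ((-1237 - 1*10711) - J)) = 1/(11 + ((-1237 - 1*10711) - 1*40/209)) = 1/(11 + ((-1237 - 10711) - 40/209)) = 1/(11 + (-11948 - 40/209)) = 1/(11 - 2497172/209) = 1/(-2494873/209) = -209/2494873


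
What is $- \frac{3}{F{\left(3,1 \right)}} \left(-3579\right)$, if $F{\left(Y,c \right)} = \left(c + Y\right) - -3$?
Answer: $\frac{10737}{7} \approx 1533.9$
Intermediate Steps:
$F{\left(Y,c \right)} = 3 + Y + c$ ($F{\left(Y,c \right)} = \left(Y + c\right) + 3 = 3 + Y + c$)
$- \frac{3}{F{\left(3,1 \right)}} \left(-3579\right) = - \frac{3}{3 + 3 + 1} \left(-3579\right) = - \frac{3}{7} \left(-3579\right) = \left(-3\right) \frac{1}{7} \left(-3579\right) = \left(- \frac{3}{7}\right) \left(-3579\right) = \frac{10737}{7}$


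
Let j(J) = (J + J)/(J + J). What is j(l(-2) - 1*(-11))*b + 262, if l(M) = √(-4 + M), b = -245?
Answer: 17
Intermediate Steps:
j(J) = 1 (j(J) = (2*J)/((2*J)) = (2*J)*(1/(2*J)) = 1)
j(l(-2) - 1*(-11))*b + 262 = 1*(-245) + 262 = -245 + 262 = 17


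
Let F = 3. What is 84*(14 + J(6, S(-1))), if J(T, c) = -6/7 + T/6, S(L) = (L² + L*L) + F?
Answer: 1188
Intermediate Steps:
S(L) = 3 + 2*L² (S(L) = (L² + L*L) + 3 = (L² + L²) + 3 = 2*L² + 3 = 3 + 2*L²)
J(T, c) = -6/7 + T/6 (J(T, c) = -6*⅐ + T*(⅙) = -6/7 + T/6)
84*(14 + J(6, S(-1))) = 84*(14 + (-6/7 + (⅙)*6)) = 84*(14 + (-6/7 + 1)) = 84*(14 + ⅐) = 84*(99/7) = 1188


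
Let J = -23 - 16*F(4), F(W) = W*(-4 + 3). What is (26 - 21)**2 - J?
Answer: -16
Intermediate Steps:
F(W) = -W (F(W) = W*(-1) = -W)
J = 41 (J = -23 - (-16)*4 = -23 - 16*(-4) = -23 + 64 = 41)
(26 - 21)**2 - J = (26 - 21)**2 - 1*41 = 5**2 - 41 = 25 - 41 = -16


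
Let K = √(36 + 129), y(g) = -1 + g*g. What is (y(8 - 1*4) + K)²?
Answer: (15 + √165)² ≈ 775.36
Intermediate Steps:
y(g) = -1 + g²
K = √165 ≈ 12.845
(y(8 - 1*4) + K)² = ((-1 + (8 - 1*4)²) + √165)² = ((-1 + (8 - 4)²) + √165)² = ((-1 + 4²) + √165)² = ((-1 + 16) + √165)² = (15 + √165)²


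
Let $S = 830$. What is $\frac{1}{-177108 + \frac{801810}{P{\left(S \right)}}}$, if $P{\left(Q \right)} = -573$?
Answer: $- \frac{191}{34094898} \approx -5.602 \cdot 10^{-6}$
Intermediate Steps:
$\frac{1}{-177108 + \frac{801810}{P{\left(S \right)}}} = \frac{1}{-177108 + \frac{801810}{-573}} = \frac{1}{-177108 + 801810 \left(- \frac{1}{573}\right)} = \frac{1}{-177108 - \frac{267270}{191}} = \frac{1}{- \frac{34094898}{191}} = - \frac{191}{34094898}$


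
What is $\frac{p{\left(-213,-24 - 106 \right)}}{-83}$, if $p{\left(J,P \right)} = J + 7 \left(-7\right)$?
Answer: $\frac{262}{83} \approx 3.1566$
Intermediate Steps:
$p{\left(J,P \right)} = -49 + J$ ($p{\left(J,P \right)} = J - 49 = -49 + J$)
$\frac{p{\left(-213,-24 - 106 \right)}}{-83} = \frac{-49 - 213}{-83} = \left(- \frac{1}{83}\right) \left(-262\right) = \frac{262}{83}$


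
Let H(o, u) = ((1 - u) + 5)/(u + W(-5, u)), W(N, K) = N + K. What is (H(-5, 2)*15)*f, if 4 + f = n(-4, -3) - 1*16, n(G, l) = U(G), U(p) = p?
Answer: 1440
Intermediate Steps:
n(G, l) = G
W(N, K) = K + N
f = -24 (f = -4 + (-4 - 1*16) = -4 + (-4 - 16) = -4 - 20 = -24)
H(o, u) = (6 - u)/(-5 + 2*u) (H(o, u) = ((1 - u) + 5)/(u + (u - 5)) = (6 - u)/(u + (-5 + u)) = (6 - u)/(-5 + 2*u))
(H(-5, 2)*15)*f = (((6 - 1*2)/(-5 + 2*2))*15)*(-24) = (((6 - 2)/(-5 + 4))*15)*(-24) = ((4/(-1))*15)*(-24) = (-1*4*15)*(-24) = -4*15*(-24) = -60*(-24) = 1440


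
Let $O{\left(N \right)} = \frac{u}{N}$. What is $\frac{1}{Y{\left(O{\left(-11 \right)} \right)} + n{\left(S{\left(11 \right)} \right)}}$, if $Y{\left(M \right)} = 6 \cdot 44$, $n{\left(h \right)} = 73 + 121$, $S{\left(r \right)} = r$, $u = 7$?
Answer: $\frac{1}{458} \approx 0.0021834$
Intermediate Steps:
$O{\left(N \right)} = \frac{7}{N}$
$n{\left(h \right)} = 194$
$Y{\left(M \right)} = 264$
$\frac{1}{Y{\left(O{\left(-11 \right)} \right)} + n{\left(S{\left(11 \right)} \right)}} = \frac{1}{264 + 194} = \frac{1}{458}$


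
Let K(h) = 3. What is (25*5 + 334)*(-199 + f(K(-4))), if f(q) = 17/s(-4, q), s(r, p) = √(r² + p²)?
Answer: -448902/5 ≈ -89780.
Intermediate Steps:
s(r, p) = √(p² + r²)
f(q) = 17/√(16 + q²) (f(q) = 17/(√(q² + (-4)²)) = 17/(√(q² + 16)) = 17/(√(16 + q²)) = 17/√(16 + q²))
(25*5 + 334)*(-199 + f(K(-4))) = (25*5 + 334)*(-199 + 17/√(16 + 3²)) = (125 + 334)*(-199 + 17/√(16 + 9)) = 459*(-199 + 17/√25) = 459*(-199 + 17*(⅕)) = 459*(-199 + 17/5) = 459*(-978/5) = -448902/5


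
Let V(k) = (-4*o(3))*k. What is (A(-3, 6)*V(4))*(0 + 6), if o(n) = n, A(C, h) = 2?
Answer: -576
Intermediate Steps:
V(k) = -12*k (V(k) = (-4*3)*k = -12*k)
(A(-3, 6)*V(4))*(0 + 6) = (2*(-12*4))*(0 + 6) = (2*(-48))*6 = -96*6 = -576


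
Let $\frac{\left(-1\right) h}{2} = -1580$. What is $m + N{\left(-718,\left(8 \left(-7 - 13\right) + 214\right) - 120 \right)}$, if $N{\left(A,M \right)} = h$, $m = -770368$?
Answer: $-767208$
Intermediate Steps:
$h = 3160$ ($h = \left(-2\right) \left(-1580\right) = 3160$)
$N{\left(A,M \right)} = 3160$
$m + N{\left(-718,\left(8 \left(-7 - 13\right) + 214\right) - 120 \right)} = -770368 + 3160 = -767208$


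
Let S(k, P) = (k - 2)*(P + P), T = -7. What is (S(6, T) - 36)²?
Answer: 8464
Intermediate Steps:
S(k, P) = 2*P*(-2 + k) (S(k, P) = (-2 + k)*(2*P) = 2*P*(-2 + k))
(S(6, T) - 36)² = (2*(-7)*(-2 + 6) - 36)² = (2*(-7)*4 - 36)² = (-56 - 36)² = (-92)² = 8464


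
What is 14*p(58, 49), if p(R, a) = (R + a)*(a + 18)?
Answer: 100366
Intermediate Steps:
p(R, a) = (18 + a)*(R + a) (p(R, a) = (R + a)*(18 + a) = (18 + a)*(R + a))
14*p(58, 49) = 14*(49² + 18*58 + 18*49 + 58*49) = 14*(2401 + 1044 + 882 + 2842) = 14*7169 = 100366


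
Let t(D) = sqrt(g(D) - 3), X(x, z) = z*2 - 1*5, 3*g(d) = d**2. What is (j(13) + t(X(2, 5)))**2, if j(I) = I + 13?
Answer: 2044/3 + 208*sqrt(3)/3 ≈ 801.42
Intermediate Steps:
g(d) = d**2/3
X(x, z) = -5 + 2*z (X(x, z) = 2*z - 5 = -5 + 2*z)
t(D) = sqrt(-3 + D**2/3) (t(D) = sqrt(D**2/3 - 3) = sqrt(-3 + D**2/3))
j(I) = 13 + I
(j(13) + t(X(2, 5)))**2 = ((13 + 13) + sqrt(-27 + 3*(-5 + 2*5)**2)/3)**2 = (26 + sqrt(-27 + 3*(-5 + 10)**2)/3)**2 = (26 + sqrt(-27 + 3*5**2)/3)**2 = (26 + sqrt(-27 + 3*25)/3)**2 = (26 + sqrt(-27 + 75)/3)**2 = (26 + sqrt(48)/3)**2 = (26 + (4*sqrt(3))/3)**2 = (26 + 4*sqrt(3)/3)**2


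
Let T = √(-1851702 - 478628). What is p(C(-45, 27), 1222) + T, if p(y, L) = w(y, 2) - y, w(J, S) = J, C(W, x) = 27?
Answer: I*√2330330 ≈ 1526.5*I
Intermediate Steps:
p(y, L) = 0 (p(y, L) = y - y = 0)
T = I*√2330330 (T = √(-2330330) = I*√2330330 ≈ 1526.5*I)
p(C(-45, 27), 1222) + T = 0 + I*√2330330 = I*√2330330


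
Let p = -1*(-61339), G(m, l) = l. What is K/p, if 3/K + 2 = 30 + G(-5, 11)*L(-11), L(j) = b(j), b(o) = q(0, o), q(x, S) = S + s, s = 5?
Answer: -3/2330882 ≈ -1.2871e-6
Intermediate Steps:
q(x, S) = 5 + S (q(x, S) = S + 5 = 5 + S)
b(o) = 5 + o
L(j) = 5 + j
K = -3/38 (K = 3/(-2 + (30 + 11*(5 - 11))) = 3/(-2 + (30 + 11*(-6))) = 3/(-2 + (30 - 66)) = 3/(-2 - 36) = 3/(-38) = 3*(-1/38) = -3/38 ≈ -0.078947)
p = 61339
K/p = -3/38/61339 = -3/38*1/61339 = -3/2330882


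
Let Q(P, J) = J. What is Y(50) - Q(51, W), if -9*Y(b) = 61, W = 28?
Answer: -313/9 ≈ -34.778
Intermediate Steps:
Y(b) = -61/9 (Y(b) = -⅑*61 = -61/9)
Y(50) - Q(51, W) = -61/9 - 1*28 = -61/9 - 28 = -313/9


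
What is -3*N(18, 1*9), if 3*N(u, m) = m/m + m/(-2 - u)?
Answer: -11/20 ≈ -0.55000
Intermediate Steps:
N(u, m) = 1/3 + m/(3*(-2 - u)) (N(u, m) = (m/m + m/(-2 - u))/3 = (1 + m/(-2 - u))/3 = 1/3 + m/(3*(-2 - u)))
-3*N(18, 1*9) = -(2 + 18 - 9)/(2 + 18) = -(2 + 18 - 1*9)/20 = -(2 + 18 - 9)/20 = -11/20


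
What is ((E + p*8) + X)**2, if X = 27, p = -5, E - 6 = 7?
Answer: 0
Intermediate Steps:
E = 13 (E = 6 + 7 = 13)
((E + p*8) + X)**2 = ((13 - 5*8) + 27)**2 = ((13 - 40) + 27)**2 = (-27 + 27)**2 = 0**2 = 0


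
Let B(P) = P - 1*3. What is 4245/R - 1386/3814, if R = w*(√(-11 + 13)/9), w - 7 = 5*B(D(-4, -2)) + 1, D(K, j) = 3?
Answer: -693/1907 + 38205*√2/16 ≈ 3376.5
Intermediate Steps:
B(P) = -3 + P (B(P) = P - 3 = -3 + P)
w = 8 (w = 7 + (5*(-3 + 3) + 1) = 7 + (5*0 + 1) = 7 + (0 + 1) = 7 + 1 = 8)
R = 8*√2/9 (R = 8*(√(-11 + 13)/9) = 8*(√2*(⅑)) = 8*(√2/9) = 8*√2/9 ≈ 1.2571)
4245/R - 1386/3814 = 4245/((8*√2/9)) - 1386/3814 = 4245*(9*√2/16) - 1386*1/3814 = 38205*√2/16 - 693/1907 = -693/1907 + 38205*√2/16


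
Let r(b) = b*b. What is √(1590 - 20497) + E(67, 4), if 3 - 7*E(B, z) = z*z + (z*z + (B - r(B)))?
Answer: 4393/7 + I*√18907 ≈ 627.57 + 137.5*I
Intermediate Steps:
r(b) = b²
E(B, z) = 3/7 - 2*z²/7 - B/7 + B²/7 (E(B, z) = 3/7 - (z*z + (z*z + (B - B²)))/7 = 3/7 - (z² + (z² + (B - B²)))/7 = 3/7 - (z² + (B + z² - B²))/7 = 3/7 - (B - B² + 2*z²)/7 = 3/7 + (-2*z²/7 - B/7 + B²/7) = 3/7 - 2*z²/7 - B/7 + B²/7)
√(1590 - 20497) + E(67, 4) = √(1590 - 20497) + (3/7 - 2/7*4² - ⅐*67 + (⅐)*67²) = √(-18907) + (3/7 - 2/7*16 - 67/7 + (⅐)*4489) = I*√18907 + (3/7 - 32/7 - 67/7 + 4489/7) = I*√18907 + 4393/7 = 4393/7 + I*√18907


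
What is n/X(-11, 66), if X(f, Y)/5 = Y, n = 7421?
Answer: 7421/330 ≈ 22.488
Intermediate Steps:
X(f, Y) = 5*Y
n/X(-11, 66) = 7421/((5*66)) = 7421/330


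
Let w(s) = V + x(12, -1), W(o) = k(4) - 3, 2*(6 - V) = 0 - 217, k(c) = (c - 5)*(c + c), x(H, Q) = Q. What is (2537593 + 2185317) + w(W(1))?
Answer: 9446047/2 ≈ 4.7230e+6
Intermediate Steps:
k(c) = 2*c*(-5 + c) (k(c) = (-5 + c)*(2*c) = 2*c*(-5 + c))
V = 229/2 (V = 6 - (0 - 217)/2 = 6 - ½*(-217) = 6 + 217/2 = 229/2 ≈ 114.50)
W(o) = -11 (W(o) = 2*4*(-5 + 4) - 3 = 2*4*(-1) - 3 = -8 - 3 = -11)
w(s) = 227/2 (w(s) = 229/2 - 1 = 227/2)
(2537593 + 2185317) + w(W(1)) = (2537593 + 2185317) + 227/2 = 4722910 + 227/2 = 9446047/2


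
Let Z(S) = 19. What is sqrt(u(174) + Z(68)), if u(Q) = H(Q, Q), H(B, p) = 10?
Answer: sqrt(29) ≈ 5.3852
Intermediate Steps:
u(Q) = 10
sqrt(u(174) + Z(68)) = sqrt(10 + 19) = sqrt(29)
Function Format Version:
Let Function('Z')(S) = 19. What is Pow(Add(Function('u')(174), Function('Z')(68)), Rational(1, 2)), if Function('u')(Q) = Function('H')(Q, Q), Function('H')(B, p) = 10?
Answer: Pow(29, Rational(1, 2)) ≈ 5.3852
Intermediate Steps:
Function('u')(Q) = 10
Pow(Add(Function('u')(174), Function('Z')(68)), Rational(1, 2)) = Pow(Add(10, 19), Rational(1, 2)) = Pow(29, Rational(1, 2))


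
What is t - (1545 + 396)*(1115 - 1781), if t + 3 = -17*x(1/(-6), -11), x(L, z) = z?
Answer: 1292890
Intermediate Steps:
t = 184 (t = -3 - 17*(-11) = -3 + 187 = 184)
t - (1545 + 396)*(1115 - 1781) = 184 - (1545 + 396)*(1115 - 1781) = 184 - 1941*(-666) = 184 - 1*(-1292706) = 184 + 1292706 = 1292890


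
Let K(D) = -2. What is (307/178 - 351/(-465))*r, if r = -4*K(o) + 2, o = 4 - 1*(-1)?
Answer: 68411/2759 ≈ 24.796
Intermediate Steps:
o = 5 (o = 4 + 1 = 5)
r = 10 (r = -4*(-2) + 2 = 8 + 2 = 10)
(307/178 - 351/(-465))*r = (307/178 - 351/(-465))*10 = (307*(1/178) - 351*(-1/465))*10 = (307/178 + 117/155)*10 = (68411/27590)*10 = 68411/2759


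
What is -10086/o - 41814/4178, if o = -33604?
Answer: -340744587/35099378 ≈ -9.7080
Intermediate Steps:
-10086/o - 41814/4178 = -10086/(-33604) - 41814/4178 = -10086*(-1/33604) - 41814*1/4178 = 5043/16802 - 20907/2089 = -340744587/35099378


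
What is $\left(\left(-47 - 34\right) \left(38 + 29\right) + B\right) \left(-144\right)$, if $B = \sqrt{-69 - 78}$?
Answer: $781488 - 1008 i \sqrt{3} \approx 7.8149 \cdot 10^{5} - 1745.9 i$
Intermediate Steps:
$B = 7 i \sqrt{3}$ ($B = \sqrt{-147} = 7 i \sqrt{3} \approx 12.124 i$)
$\left(\left(-47 - 34\right) \left(38 + 29\right) + B\right) \left(-144\right) = \left(\left(-47 - 34\right) \left(38 + 29\right) + 7 i \sqrt{3}\right) \left(-144\right) = \left(\left(-81\right) 67 + 7 i \sqrt{3}\right) \left(-144\right) = \left(-5427 + 7 i \sqrt{3}\right) \left(-144\right) = 781488 - 1008 i \sqrt{3}$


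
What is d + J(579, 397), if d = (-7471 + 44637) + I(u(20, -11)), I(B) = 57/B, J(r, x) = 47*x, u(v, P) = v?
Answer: 1116557/20 ≈ 55828.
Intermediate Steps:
d = 743377/20 (d = (-7471 + 44637) + 57/20 = 37166 + 57*(1/20) = 37166 + 57/20 = 743377/20 ≈ 37169.)
d + J(579, 397) = 743377/20 + 47*397 = 743377/20 + 18659 = 1116557/20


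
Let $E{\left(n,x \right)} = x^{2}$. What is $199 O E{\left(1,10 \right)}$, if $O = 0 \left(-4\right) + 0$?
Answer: $0$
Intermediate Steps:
$O = 0$ ($O = 0 + 0 = 0$)
$199 O E{\left(1,10 \right)} = 199 \cdot 0 \cdot 10^{2} = 0 \cdot 100 = 0$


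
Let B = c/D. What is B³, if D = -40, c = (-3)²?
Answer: -729/64000 ≈ -0.011391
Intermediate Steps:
c = 9
B = -9/40 (B = 9/(-40) = 9*(-1/40) = -9/40 ≈ -0.22500)
B³ = (-9/40)³ = -729/64000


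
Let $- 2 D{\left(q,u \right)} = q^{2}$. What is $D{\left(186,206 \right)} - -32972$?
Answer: $15674$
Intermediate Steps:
$D{\left(q,u \right)} = - \frac{q^{2}}{2}$
$D{\left(186,206 \right)} - -32972 = - \frac{186^{2}}{2} - -32972 = \left(- \frac{1}{2}\right) 34596 + 32972 = -17298 + 32972 = 15674$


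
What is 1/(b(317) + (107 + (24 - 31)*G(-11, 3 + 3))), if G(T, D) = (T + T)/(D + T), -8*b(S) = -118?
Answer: 20/1819 ≈ 0.010995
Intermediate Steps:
b(S) = 59/4 (b(S) = -⅛*(-118) = 59/4)
G(T, D) = 2*T/(D + T) (G(T, D) = (2*T)/(D + T) = 2*T/(D + T))
1/(b(317) + (107 + (24 - 31)*G(-11, 3 + 3))) = 1/(59/4 + (107 + (24 - 31)*(2*(-11)/((3 + 3) - 11)))) = 1/(59/4 + (107 - 14*(-11)/(6 - 11))) = 1/(59/4 + (107 - 14*(-11)/(-5))) = 1/(59/4 + (107 - 14*(-11)*(-1)/5)) = 1/(59/4 + (107 - 7*22/5)) = 1/(59/4 + (107 - 154/5)) = 1/(59/4 + 381/5) = 1/(1819/20) = 20/1819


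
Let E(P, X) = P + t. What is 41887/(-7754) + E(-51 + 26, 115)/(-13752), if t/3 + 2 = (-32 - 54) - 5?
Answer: -71709101/13329126 ≈ -5.3799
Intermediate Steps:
t = -279 (t = -6 + 3*((-32 - 54) - 5) = -6 + 3*(-86 - 5) = -6 + 3*(-91) = -6 - 273 = -279)
E(P, X) = -279 + P (E(P, X) = P - 279 = -279 + P)
41887/(-7754) + E(-51 + 26, 115)/(-13752) = 41887/(-7754) + (-279 + (-51 + 26))/(-13752) = 41887*(-1/7754) + (-279 - 25)*(-1/13752) = -41887/7754 - 304*(-1/13752) = -41887/7754 + 38/1719 = -71709101/13329126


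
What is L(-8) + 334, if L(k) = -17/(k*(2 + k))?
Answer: 16015/48 ≈ 333.65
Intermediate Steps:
L(k) = -17/(k*(2 + k)) (L(k) = -17*1/(k*(2 + k)) = -17/(k*(2 + k)))
L(-8) + 334 = -17/(-8*(2 - 8)) + 334 = -17*(-1/8)/(-6) + 334 = -17*(-1/8)*(-1/6) + 334 = -17/48 + 334 = 16015/48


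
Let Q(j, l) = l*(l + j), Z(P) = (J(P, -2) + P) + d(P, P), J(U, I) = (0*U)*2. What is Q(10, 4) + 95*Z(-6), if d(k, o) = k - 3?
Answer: -1369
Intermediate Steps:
d(k, o) = -3 + k
J(U, I) = 0 (J(U, I) = 0*2 = 0)
Z(P) = -3 + 2*P (Z(P) = (0 + P) + (-3 + P) = P + (-3 + P) = -3 + 2*P)
Q(j, l) = l*(j + l)
Q(10, 4) + 95*Z(-6) = 4*(10 + 4) + 95*(-3 + 2*(-6)) = 4*14 + 95*(-3 - 12) = 56 + 95*(-15) = 56 - 1425 = -1369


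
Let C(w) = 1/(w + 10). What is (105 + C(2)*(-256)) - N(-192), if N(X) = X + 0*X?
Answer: 827/3 ≈ 275.67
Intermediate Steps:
C(w) = 1/(10 + w)
N(X) = X (N(X) = X + 0 = X)
(105 + C(2)*(-256)) - N(-192) = (105 - 256/(10 + 2)) - 1*(-192) = (105 - 256/12) + 192 = (105 + (1/12)*(-256)) + 192 = (105 - 64/3) + 192 = 251/3 + 192 = 827/3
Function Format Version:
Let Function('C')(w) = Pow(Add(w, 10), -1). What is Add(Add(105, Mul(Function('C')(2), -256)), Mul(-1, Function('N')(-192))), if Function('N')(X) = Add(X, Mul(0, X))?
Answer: Rational(827, 3) ≈ 275.67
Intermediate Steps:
Function('C')(w) = Pow(Add(10, w), -1)
Function('N')(X) = X (Function('N')(X) = Add(X, 0) = X)
Add(Add(105, Mul(Function('C')(2), -256)), Mul(-1, Function('N')(-192))) = Add(Add(105, Mul(Pow(Add(10, 2), -1), -256)), Mul(-1, -192)) = Add(Add(105, Mul(Pow(12, -1), -256)), 192) = Add(Add(105, Mul(Rational(1, 12), -256)), 192) = Add(Add(105, Rational(-64, 3)), 192) = Add(Rational(251, 3), 192) = Rational(827, 3)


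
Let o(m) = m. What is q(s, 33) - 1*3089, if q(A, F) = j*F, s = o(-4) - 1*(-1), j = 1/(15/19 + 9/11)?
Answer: -343669/112 ≈ -3068.5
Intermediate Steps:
j = 209/336 (j = 1/(15*(1/19) + 9*(1/11)) = 1/(15/19 + 9/11) = 1/(336/209) = 1*(209/336) = 209/336 ≈ 0.62202)
s = -3 (s = -4 - 1*(-1) = -4 + 1 = -3)
q(A, F) = 209*F/336
q(s, 33) - 1*3089 = (209/336)*33 - 1*3089 = 2299/112 - 3089 = -343669/112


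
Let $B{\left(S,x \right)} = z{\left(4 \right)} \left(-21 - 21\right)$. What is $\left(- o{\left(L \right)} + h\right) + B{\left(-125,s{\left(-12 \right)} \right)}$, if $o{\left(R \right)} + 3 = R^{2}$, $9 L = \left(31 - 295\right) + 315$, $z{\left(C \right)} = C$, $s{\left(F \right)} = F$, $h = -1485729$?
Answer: $- \frac{13373335}{9} \approx -1.4859 \cdot 10^{6}$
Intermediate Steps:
$B{\left(S,x \right)} = -168$ ($B{\left(S,x \right)} = 4 \left(-21 - 21\right) = 4 \left(-42\right) = -168$)
$L = \frac{17}{3}$ ($L = \frac{\left(31 - 295\right) + 315}{9} = \frac{-264 + 315}{9} = \frac{1}{9} \cdot 51 = \frac{17}{3} \approx 5.6667$)
$o{\left(R \right)} = -3 + R^{2}$
$\left(- o{\left(L \right)} + h\right) + B{\left(-125,s{\left(-12 \right)} \right)} = \left(- (-3 + \left(\frac{17}{3}\right)^{2}) - 1485729\right) - 168 = \left(- (-3 + \frac{289}{9}) - 1485729\right) - 168 = \left(\left(-1\right) \frac{262}{9} - 1485729\right) - 168 = \left(- \frac{262}{9} - 1485729\right) - 168 = - \frac{13371823}{9} - 168 = - \frac{13373335}{9}$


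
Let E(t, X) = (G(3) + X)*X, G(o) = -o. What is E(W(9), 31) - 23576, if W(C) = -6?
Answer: -22708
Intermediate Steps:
E(t, X) = X*(-3 + X) (E(t, X) = (-1*3 + X)*X = (-3 + X)*X = X*(-3 + X))
E(W(9), 31) - 23576 = 31*(-3 + 31) - 23576 = 31*28 - 23576 = 868 - 23576 = -22708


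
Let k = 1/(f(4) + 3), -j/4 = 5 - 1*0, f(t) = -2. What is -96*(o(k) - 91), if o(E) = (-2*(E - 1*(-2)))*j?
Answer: -2784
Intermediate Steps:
j = -20 (j = -4*(5 - 1*0) = -4*(5 + 0) = -4*5 = -20)
k = 1 (k = 1/(-2 + 3) = 1/1 = 1)
o(E) = 80 + 40*E (o(E) = -2*(E - 1*(-2))*(-20) = -2*(E + 2)*(-20) = -2*(2 + E)*(-20) = (-4 - 2*E)*(-20) = 80 + 40*E)
-96*(o(k) - 91) = -96*((80 + 40*1) - 91) = -96*((80 + 40) - 91) = -96*(120 - 91) = -96*29 = -2784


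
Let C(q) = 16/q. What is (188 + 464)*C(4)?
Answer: 2608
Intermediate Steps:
(188 + 464)*C(4) = (188 + 464)*(16/4) = 652*(16*(1/4)) = 652*4 = 2608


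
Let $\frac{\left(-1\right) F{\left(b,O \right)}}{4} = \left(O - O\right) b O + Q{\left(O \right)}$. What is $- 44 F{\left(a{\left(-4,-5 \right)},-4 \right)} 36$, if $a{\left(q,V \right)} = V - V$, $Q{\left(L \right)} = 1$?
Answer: $6336$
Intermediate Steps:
$a{\left(q,V \right)} = 0$
$F{\left(b,O \right)} = -4$ ($F{\left(b,O \right)} = - 4 \left(\left(O - O\right) b O + 1\right) = - 4 \left(0 b O + 1\right) = - 4 \left(0 O + 1\right) = - 4 \left(0 + 1\right) = \left(-4\right) 1 = -4$)
$- 44 F{\left(a{\left(-4,-5 \right)},-4 \right)} 36 = \left(-44\right) \left(-4\right) 36 = 176 \cdot 36 = 6336$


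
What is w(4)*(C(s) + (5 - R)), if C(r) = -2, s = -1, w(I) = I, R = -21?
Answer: 96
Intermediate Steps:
w(4)*(C(s) + (5 - R)) = 4*(-2 + (5 - 1*(-21))) = 4*(-2 + (5 + 21)) = 4*(-2 + 26) = 4*24 = 96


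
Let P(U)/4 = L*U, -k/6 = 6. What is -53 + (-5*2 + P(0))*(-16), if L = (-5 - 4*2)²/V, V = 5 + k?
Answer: 107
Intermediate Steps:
k = -36 (k = -6*6 = -36)
V = -31 (V = 5 - 36 = -31)
L = -169/31 (L = (-5 - 4*2)²/(-31) = (-5 - 8)²*(-1/31) = (-13)²*(-1/31) = 169*(-1/31) = -169/31 ≈ -5.4516)
P(U) = -676*U/31 (P(U) = 4*(-169*U/31) = -676*U/31)
-53 + (-5*2 + P(0))*(-16) = -53 + (-5*2 - 676/31*0)*(-16) = -53 + (-10 + 0)*(-16) = -53 - 10*(-16) = -53 + 160 = 107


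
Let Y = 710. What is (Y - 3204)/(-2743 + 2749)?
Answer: -1247/3 ≈ -415.67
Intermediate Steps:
(Y - 3204)/(-2743 + 2749) = (710 - 3204)/(-2743 + 2749) = -2494/6 = -2494*1/6 = -1247/3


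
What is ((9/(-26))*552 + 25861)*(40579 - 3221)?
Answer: 12466700822/13 ≈ 9.5898e+8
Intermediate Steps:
((9/(-26))*552 + 25861)*(40579 - 3221) = ((9*(-1/26))*552 + 25861)*37358 = (-9/26*552 + 25861)*37358 = (-2484/13 + 25861)*37358 = (333709/13)*37358 = 12466700822/13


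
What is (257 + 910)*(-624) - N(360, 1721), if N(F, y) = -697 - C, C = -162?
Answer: -727673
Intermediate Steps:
N(F, y) = -535 (N(F, y) = -697 - 1*(-162) = -697 + 162 = -535)
(257 + 910)*(-624) - N(360, 1721) = (257 + 910)*(-624) - 1*(-535) = 1167*(-624) + 535 = -728208 + 535 = -727673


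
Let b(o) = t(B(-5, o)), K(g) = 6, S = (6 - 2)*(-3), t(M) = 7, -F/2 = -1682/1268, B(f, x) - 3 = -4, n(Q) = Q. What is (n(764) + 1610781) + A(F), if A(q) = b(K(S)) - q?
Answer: 510861143/317 ≈ 1.6116e+6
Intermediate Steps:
B(f, x) = -1 (B(f, x) = 3 - 4 = -1)
F = 841/317 (F = -(-3364)/1268 = -2*(-841/634) = 841/317 ≈ 2.6530)
S = -12 (S = 4*(-3) = -12)
b(o) = 7
A(q) = 7 - q
(n(764) + 1610781) + A(F) = (764 + 1610781) + (7 - 1*841/317) = 1611545 + (7 - 841/317) = 1611545 + 1378/317 = 510861143/317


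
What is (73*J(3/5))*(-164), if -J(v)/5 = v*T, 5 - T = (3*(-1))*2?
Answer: 395076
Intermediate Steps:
T = 11 (T = 5 - 3*(-1)*2 = 5 - (-3)*2 = 5 - 1*(-6) = 5 + 6 = 11)
J(v) = -55*v (J(v) = -5*v*11 = -55*v)
(73*J(3/5))*(-164) = (73*(-165/5))*(-164) = (73*(-55*⅗))*(-164) = (73*(-33))*(-164) = -2409*(-164) = 395076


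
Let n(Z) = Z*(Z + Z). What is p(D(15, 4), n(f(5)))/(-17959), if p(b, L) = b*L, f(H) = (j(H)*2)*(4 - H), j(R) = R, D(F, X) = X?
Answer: -800/17959 ≈ -0.044546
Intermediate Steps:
f(H) = 2*H*(4 - H) (f(H) = (H*2)*(4 - H) = (2*H)*(4 - H) = 2*H*(4 - H))
n(Z) = 2*Z² (n(Z) = Z*(2*Z) = 2*Z²)
p(b, L) = L*b
p(D(15, 4), n(f(5)))/(-17959) = ((2*(2*5*(4 - 1*5))²)*4)/(-17959) = ((2*(2*5*(4 - 5))²)*4)*(-1/17959) = ((2*(2*5*(-1))²)*4)*(-1/17959) = ((2*(-10)²)*4)*(-1/17959) = ((2*100)*4)*(-1/17959) = (200*4)*(-1/17959) = 800*(-1/17959) = -800/17959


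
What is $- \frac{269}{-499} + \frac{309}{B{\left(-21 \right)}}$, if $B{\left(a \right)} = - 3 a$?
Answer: $\frac{57046}{10479} \approx 5.4438$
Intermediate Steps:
$- \frac{269}{-499} + \frac{309}{B{\left(-21 \right)}} = - \frac{269}{-499} + \frac{309}{\left(-3\right) \left(-21\right)} = \left(-269\right) \left(- \frac{1}{499}\right) + \frac{309}{63} = \frac{269}{499} + 309 \cdot \frac{1}{63} = \frac{269}{499} + \frac{103}{21} = \frac{57046}{10479}$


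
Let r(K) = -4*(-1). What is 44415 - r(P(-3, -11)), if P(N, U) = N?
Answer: 44411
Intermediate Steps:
r(K) = 4
44415 - r(P(-3, -11)) = 44415 - 1*4 = 44415 - 4 = 44411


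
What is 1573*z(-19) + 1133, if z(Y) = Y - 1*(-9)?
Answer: -14597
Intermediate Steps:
z(Y) = 9 + Y (z(Y) = Y + 9 = 9 + Y)
1573*z(-19) + 1133 = 1573*(9 - 19) + 1133 = 1573*(-10) + 1133 = -15730 + 1133 = -14597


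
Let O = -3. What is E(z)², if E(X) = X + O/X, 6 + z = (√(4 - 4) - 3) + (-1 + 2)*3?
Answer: 121/4 ≈ 30.250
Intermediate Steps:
z = -6 (z = -6 + ((√(4 - 4) - 3) + (-1 + 2)*3) = -6 + ((√0 - 3) + 1*3) = -6 + ((0 - 3) + 3) = -6 + (-3 + 3) = -6 + 0 = -6)
E(X) = X - 3/X
E(z)² = (-6 - 3/(-6))² = (-6 - 3*(-⅙))² = (-6 + ½)² = (-11/2)² = 121/4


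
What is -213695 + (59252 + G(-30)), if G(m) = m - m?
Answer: -154443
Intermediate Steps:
G(m) = 0
-213695 + (59252 + G(-30)) = -213695 + (59252 + 0) = -213695 + 59252 = -154443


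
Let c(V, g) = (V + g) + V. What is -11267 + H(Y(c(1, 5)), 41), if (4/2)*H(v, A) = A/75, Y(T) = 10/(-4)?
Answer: -1690009/150 ≈ -11267.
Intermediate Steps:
c(V, g) = g + 2*V
Y(T) = -5/2 (Y(T) = 10*(-¼) = -5/2)
H(v, A) = A/150 (H(v, A) = (A/75)/2 = A/150)
-11267 + H(Y(c(1, 5)), 41) = -11267 + (1/150)*41 = -11267 + 41/150 = -1690009/150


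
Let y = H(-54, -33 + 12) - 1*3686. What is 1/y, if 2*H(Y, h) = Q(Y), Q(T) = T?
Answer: -1/3713 ≈ -0.00026932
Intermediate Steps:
H(Y, h) = Y/2
y = -3713 (y = (½)*(-54) - 1*3686 = -27 - 3686 = -3713)
1/y = 1/(-3713) = -1/3713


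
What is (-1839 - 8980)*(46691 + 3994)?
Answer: -548361015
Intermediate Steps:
(-1839 - 8980)*(46691 + 3994) = -10819*50685 = -548361015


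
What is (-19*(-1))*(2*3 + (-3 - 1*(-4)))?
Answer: 133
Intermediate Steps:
(-19*(-1))*(2*3 + (-3 - 1*(-4))) = 19*(6 + (-3 + 4)) = 19*(6 + 1) = 19*7 = 133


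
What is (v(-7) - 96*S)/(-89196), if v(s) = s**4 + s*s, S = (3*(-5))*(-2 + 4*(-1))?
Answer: 3095/44598 ≈ 0.069398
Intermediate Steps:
S = 90 (S = -15*(-2 - 4) = -15*(-6) = 90)
v(s) = s**2 + s**4 (v(s) = s**4 + s**2 = s**2 + s**4)
(v(-7) - 96*S)/(-89196) = (((-7)**2 + (-7)**4) - 96*90)/(-89196) = ((49 + 2401) - 8640)*(-1/89196) = (2450 - 8640)*(-1/89196) = -6190*(-1/89196) = 3095/44598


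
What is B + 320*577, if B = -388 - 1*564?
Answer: 183688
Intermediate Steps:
B = -952 (B = -388 - 564 = -952)
B + 320*577 = -952 + 320*577 = -952 + 184640 = 183688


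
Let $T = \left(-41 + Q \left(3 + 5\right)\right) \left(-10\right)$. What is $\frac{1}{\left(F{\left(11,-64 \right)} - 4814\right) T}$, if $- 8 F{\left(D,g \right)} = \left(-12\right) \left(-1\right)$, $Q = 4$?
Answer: $- \frac{1}{433395} \approx -2.3074 \cdot 10^{-6}$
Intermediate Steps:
$F{\left(D,g \right)} = - \frac{3}{2}$ ($F{\left(D,g \right)} = - \frac{\left(-12\right) \left(-1\right)}{8} = \left(- \frac{1}{8}\right) 12 = - \frac{3}{2}$)
$T = 90$ ($T = \left(-41 + 4 \left(3 + 5\right)\right) \left(-10\right) = \left(-41 + 4 \cdot 8\right) \left(-10\right) = \left(-41 + 32\right) \left(-10\right) = \left(-9\right) \left(-10\right) = 90$)
$\frac{1}{\left(F{\left(11,-64 \right)} - 4814\right) T} = \frac{1}{\left(- \frac{3}{2} - 4814\right) 90} = \frac{1}{- \frac{3}{2} - 4814} \cdot \frac{1}{90} = \frac{1}{- \frac{9631}{2}} \cdot \frac{1}{90} = \left(- \frac{2}{9631}\right) \frac{1}{90} = - \frac{1}{433395}$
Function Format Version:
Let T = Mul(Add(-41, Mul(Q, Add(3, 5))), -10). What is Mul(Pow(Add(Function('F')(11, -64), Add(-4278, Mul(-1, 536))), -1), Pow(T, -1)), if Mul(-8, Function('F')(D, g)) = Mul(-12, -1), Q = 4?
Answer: Rational(-1, 433395) ≈ -2.3074e-6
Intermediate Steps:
Function('F')(D, g) = Rational(-3, 2) (Function('F')(D, g) = Mul(Rational(-1, 8), Mul(-12, -1)) = Mul(Rational(-1, 8), 12) = Rational(-3, 2))
T = 90 (T = Mul(Add(-41, Mul(4, Add(3, 5))), -10) = Mul(Add(-41, Mul(4, 8)), -10) = Mul(Add(-41, 32), -10) = Mul(-9, -10) = 90)
Mul(Pow(Add(Function('F')(11, -64), Add(-4278, Mul(-1, 536))), -1), Pow(T, -1)) = Mul(Pow(Add(Rational(-3, 2), Add(-4278, Mul(-1, 536))), -1), Pow(90, -1)) = Mul(Pow(Add(Rational(-3, 2), Add(-4278, -536)), -1), Rational(1, 90)) = Mul(Pow(Add(Rational(-3, 2), -4814), -1), Rational(1, 90)) = Mul(Pow(Rational(-9631, 2), -1), Rational(1, 90)) = Mul(Rational(-2, 9631), Rational(1, 90)) = Rational(-1, 433395)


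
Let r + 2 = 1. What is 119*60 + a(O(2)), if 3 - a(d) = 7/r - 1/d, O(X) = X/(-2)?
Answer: 7149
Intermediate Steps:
r = -1 (r = -2 + 1 = -1)
O(X) = -X/2 (O(X) = X*(-1/2) = -X/2)
a(d) = 10 + 1/d (a(d) = 3 - (7/(-1) - 1/d) = 3 - (7*(-1) - 1/d) = 3 - (-7 - 1/d) = 3 + (7 + 1/d) = 10 + 1/d)
119*60 + a(O(2)) = 119*60 + (10 + 1/(-1/2*2)) = 7140 + (10 + 1/(-1)) = 7140 + (10 - 1) = 7140 + 9 = 7149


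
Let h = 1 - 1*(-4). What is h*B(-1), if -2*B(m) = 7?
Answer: -35/2 ≈ -17.500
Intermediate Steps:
B(m) = -7/2 (B(m) = -1/2*7 = -7/2)
h = 5 (h = 1 + 4 = 5)
h*B(-1) = 5*(-7/2) = -35/2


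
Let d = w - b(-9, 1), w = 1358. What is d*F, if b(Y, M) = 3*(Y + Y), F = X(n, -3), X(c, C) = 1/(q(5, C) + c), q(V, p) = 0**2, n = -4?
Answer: -353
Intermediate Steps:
q(V, p) = 0
X(c, C) = 1/c (X(c, C) = 1/(0 + c) = 1/c)
F = -1/4 (F = 1/(-4) = -1/4 ≈ -0.25000)
b(Y, M) = 6*Y (b(Y, M) = 3*(2*Y) = 6*Y)
d = 1412 (d = 1358 - 6*(-9) = 1358 - 1*(-54) = 1358 + 54 = 1412)
d*F = 1412*(-1/4) = -353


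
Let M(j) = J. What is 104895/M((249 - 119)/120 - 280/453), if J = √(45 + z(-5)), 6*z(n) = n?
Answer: 20979*√1590/53 ≈ 15784.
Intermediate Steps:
z(n) = n/6
J = √1590/6 (J = √(45 + (⅙)*(-5)) = √(45 - ⅚) = √(265/6) = √1590/6 ≈ 6.6458)
M(j) = √1590/6
104895/M((249 - 119)/120 - 280/453) = 104895/((√1590/6)) = 104895*(√1590/265) = 20979*√1590/53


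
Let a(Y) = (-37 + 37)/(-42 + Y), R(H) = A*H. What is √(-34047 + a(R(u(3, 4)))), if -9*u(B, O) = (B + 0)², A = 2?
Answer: 3*I*√3783 ≈ 184.52*I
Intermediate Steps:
u(B, O) = -B²/9 (u(B, O) = -(B + 0)²/9 = -B²/9)
R(H) = 2*H
a(Y) = 0 (a(Y) = 0/(-42 + Y) = 0)
√(-34047 + a(R(u(3, 4)))) = √(-34047 + 0) = √(-34047) = 3*I*√3783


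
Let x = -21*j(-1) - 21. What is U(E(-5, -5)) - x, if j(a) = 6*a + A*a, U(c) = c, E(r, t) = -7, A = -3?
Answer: -49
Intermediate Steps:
j(a) = 3*a (j(a) = 6*a - 3*a = 3*a)
x = 42 (x = -63*(-1) - 21 = -21*(-3) - 21 = 63 - 21 = 42)
U(E(-5, -5)) - x = -7 - 1*42 = -7 - 42 = -49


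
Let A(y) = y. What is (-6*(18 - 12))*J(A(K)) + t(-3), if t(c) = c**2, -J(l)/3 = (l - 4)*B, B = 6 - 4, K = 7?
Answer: 657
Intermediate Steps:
B = 2
J(l) = 24 - 6*l (J(l) = -3*(l - 4)*2 = -3*(-4 + l)*2 = -3*(-8 + 2*l) = 24 - 6*l)
(-6*(18 - 12))*J(A(K)) + t(-3) = (-6*(18 - 12))*(24 - 6*7) + (-3)**2 = (-6*6)*(24 - 42) + 9 = -36*(-18) + 9 = 648 + 9 = 657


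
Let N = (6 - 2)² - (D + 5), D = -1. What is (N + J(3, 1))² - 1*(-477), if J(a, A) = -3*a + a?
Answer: 513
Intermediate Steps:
J(a, A) = -2*a
N = 12 (N = (6 - 2)² - (-1 + 5) = 4² - 1*4 = 16 - 4 = 12)
(N + J(3, 1))² - 1*(-477) = (12 - 2*3)² - 1*(-477) = (12 - 6)² + 477 = 6² + 477 = 36 + 477 = 513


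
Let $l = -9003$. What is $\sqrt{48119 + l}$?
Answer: $2 \sqrt{9779} \approx 197.78$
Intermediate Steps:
$\sqrt{48119 + l} = \sqrt{48119 - 9003} = \sqrt{39116} = 2 \sqrt{9779}$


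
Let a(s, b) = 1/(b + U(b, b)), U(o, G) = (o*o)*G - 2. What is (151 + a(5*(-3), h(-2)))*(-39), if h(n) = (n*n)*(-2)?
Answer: -1024673/174 ≈ -5888.9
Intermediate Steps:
h(n) = -2*n**2 (h(n) = n**2*(-2) = -2*n**2)
U(o, G) = -2 + G*o**2 (U(o, G) = o**2*G - 2 = G*o**2 - 2 = -2 + G*o**2)
a(s, b) = 1/(-2 + b + b**3) (a(s, b) = 1/(b + (-2 + b*b**2)) = 1/(b + (-2 + b**3)) = 1/(-2 + b + b**3))
(151 + a(5*(-3), h(-2)))*(-39) = (151 + 1/(-2 - 2*(-2)**2 + (-2*(-2)**2)**3))*(-39) = (151 + 1/(-2 - 2*4 + (-2*4)**3))*(-39) = (151 + 1/(-2 - 8 + (-8)**3))*(-39) = (151 + 1/(-2 - 8 - 512))*(-39) = (151 + 1/(-522))*(-39) = (151 - 1/522)*(-39) = (78821/522)*(-39) = -1024673/174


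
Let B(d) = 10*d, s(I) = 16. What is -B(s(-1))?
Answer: -160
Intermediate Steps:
-B(s(-1)) = -10*16 = -1*160 = -160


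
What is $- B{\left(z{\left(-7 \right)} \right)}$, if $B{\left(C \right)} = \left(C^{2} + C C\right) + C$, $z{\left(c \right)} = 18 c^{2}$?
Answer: $-1556730$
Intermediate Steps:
$B{\left(C \right)} = C + 2 C^{2}$ ($B{\left(C \right)} = \left(C^{2} + C^{2}\right) + C = 2 C^{2} + C = C + 2 C^{2}$)
$- B{\left(z{\left(-7 \right)} \right)} = - 18 \left(-7\right)^{2} \left(1 + 2 \cdot 18 \left(-7\right)^{2}\right) = - 18 \cdot 49 \left(1 + 2 \cdot 18 \cdot 49\right) = - 882 \left(1 + 2 \cdot 882\right) = - 882 \left(1 + 1764\right) = - 882 \cdot 1765 = \left(-1\right) 1556730 = -1556730$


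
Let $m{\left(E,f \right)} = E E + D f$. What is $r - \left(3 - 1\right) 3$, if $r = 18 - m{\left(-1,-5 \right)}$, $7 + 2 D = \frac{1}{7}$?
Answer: $- \frac{43}{7} \approx -6.1429$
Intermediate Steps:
$D = - \frac{24}{7}$ ($D = - \frac{7}{2} + \frac{1}{2 \cdot 7} = - \frac{7}{2} + \frac{1}{2} \cdot \frac{1}{7} = - \frac{7}{2} + \frac{1}{14} = - \frac{24}{7} \approx -3.4286$)
$m{\left(E,f \right)} = E^{2} - \frac{24 f}{7}$ ($m{\left(E,f \right)} = E E - \frac{24 f}{7} = E^{2} - \frac{24 f}{7}$)
$r = - \frac{1}{7}$ ($r = 18 - \left(\left(-1\right)^{2} - - \frac{120}{7}\right) = 18 - \left(1 + \frac{120}{7}\right) = 18 - \frac{127}{7} = - \frac{1}{7} \approx -0.14286$)
$r - \left(3 - 1\right) 3 = - \frac{1}{7} - \left(3 - 1\right) 3 = - \frac{1}{7} - 2 \cdot 3 = - \frac{1}{7} - 6 = - \frac{43}{7}$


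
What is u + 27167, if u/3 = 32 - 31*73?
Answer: 20474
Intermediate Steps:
u = -6693 (u = 3*(32 - 31*73) = 3*(32 - 2263) = 3*(-2231) = -6693)
u + 27167 = -6693 + 27167 = 20474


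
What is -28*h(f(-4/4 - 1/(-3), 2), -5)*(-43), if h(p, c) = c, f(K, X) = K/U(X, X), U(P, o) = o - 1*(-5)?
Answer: -6020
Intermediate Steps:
U(P, o) = 5 + o (U(P, o) = o + 5 = 5 + o)
f(K, X) = K/(5 + X)
-28*h(f(-4/4 - 1/(-3), 2), -5)*(-43) = -28*(-5)*(-43) = 140*(-43) = -6020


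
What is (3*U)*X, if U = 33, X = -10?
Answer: -990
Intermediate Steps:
(3*U)*X = (3*33)*(-10) = 99*(-10) = -990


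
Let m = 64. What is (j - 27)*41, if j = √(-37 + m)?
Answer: -1107 + 123*√3 ≈ -893.96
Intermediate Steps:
j = 3*√3 (j = √(-37 + 64) = √27 = 3*√3 ≈ 5.1962)
(j - 27)*41 = (3*√3 - 27)*41 = (-27 + 3*√3)*41 = -1107 + 123*√3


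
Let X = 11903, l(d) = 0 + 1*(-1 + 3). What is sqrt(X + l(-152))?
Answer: sqrt(11905) ≈ 109.11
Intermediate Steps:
l(d) = 2 (l(d) = 0 + 1*2 = 0 + 2 = 2)
sqrt(X + l(-152)) = sqrt(11903 + 2) = sqrt(11905)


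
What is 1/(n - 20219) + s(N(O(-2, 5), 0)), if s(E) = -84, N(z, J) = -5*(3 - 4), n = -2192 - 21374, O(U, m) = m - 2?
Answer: -3677941/43785 ≈ -84.000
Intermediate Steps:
O(U, m) = -2 + m
n = -23566
N(z, J) = 5 (N(z, J) = -5*(-1) = 5)
1/(n - 20219) + s(N(O(-2, 5), 0)) = 1/(-23566 - 20219) - 84 = 1/(-43785) - 84 = -1/43785 - 84 = -3677941/43785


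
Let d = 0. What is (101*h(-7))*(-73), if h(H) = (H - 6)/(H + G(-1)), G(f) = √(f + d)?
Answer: -670943/50 - 95849*I/50 ≈ -13419.0 - 1917.0*I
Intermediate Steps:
G(f) = √f (G(f) = √(f + 0) = √f)
h(H) = (-6 + H)/(I + H) (h(H) = (H - 6)/(H + √(-1)) = (-6 + H)/(H + I) = (-6 + H)/(I + H))
(101*h(-7))*(-73) = (101*((-6 - 7)/(I - 7)))*(-73) = (101*(-13/(-7 + I)))*(-73) = (101*(((-7 - I)/50)*(-13)))*(-73) = (101*(-13*(-7 - I)/50))*(-73) = -1313*(-7 - I)/50*(-73) = 95849*(-7 - I)/50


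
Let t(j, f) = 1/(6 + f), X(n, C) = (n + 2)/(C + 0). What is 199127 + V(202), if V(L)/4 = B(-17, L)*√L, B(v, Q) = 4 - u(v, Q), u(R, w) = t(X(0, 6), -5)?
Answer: 199127 + 12*√202 ≈ 1.9930e+5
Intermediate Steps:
X(n, C) = (2 + n)/C
u(R, w) = 1 (u(R, w) = 1/(6 - 5) = 1/1 = 1)
B(v, Q) = 3 (B(v, Q) = 4 - 1*1 = 4 - 1 = 3)
V(L) = 12*√L (V(L) = 4*(3*√L) = 12*√L)
199127 + V(202) = 199127 + 12*√202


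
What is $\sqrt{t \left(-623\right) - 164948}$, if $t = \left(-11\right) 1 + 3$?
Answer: $2 i \sqrt{39991} \approx 399.96 i$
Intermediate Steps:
$t = -8$ ($t = -11 + 3 = -8$)
$\sqrt{t \left(-623\right) - 164948} = \sqrt{\left(-8\right) \left(-623\right) - 164948} = \sqrt{4984 - 164948} = \sqrt{-159964} = 2 i \sqrt{39991}$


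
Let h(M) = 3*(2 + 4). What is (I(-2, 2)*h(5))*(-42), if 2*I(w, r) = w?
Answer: 756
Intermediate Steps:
I(w, r) = w/2
h(M) = 18 (h(M) = 3*6 = 18)
(I(-2, 2)*h(5))*(-42) = (((1/2)*(-2))*18)*(-42) = -1*18*(-42) = -18*(-42) = 756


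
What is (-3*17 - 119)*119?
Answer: -20230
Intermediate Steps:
(-3*17 - 119)*119 = (-51 - 119)*119 = -170*119 = -20230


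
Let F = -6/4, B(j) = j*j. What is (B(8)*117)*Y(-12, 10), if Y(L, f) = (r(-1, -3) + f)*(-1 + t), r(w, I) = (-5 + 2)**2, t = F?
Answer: -355680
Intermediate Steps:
B(j) = j**2
F = -3/2 (F = -6*1/4 = -3/2 ≈ -1.5000)
t = -3/2 ≈ -1.5000
r(w, I) = 9 (r(w, I) = (-3)**2 = 9)
Y(L, f) = -45/2 - 5*f/2 (Y(L, f) = (9 + f)*(-1 - 3/2) = (9 + f)*(-5/2) = -45/2 - 5*f/2)
(B(8)*117)*Y(-12, 10) = (8**2*117)*(-45/2 - 5/2*10) = (64*117)*(-45/2 - 25) = 7488*(-95/2) = -355680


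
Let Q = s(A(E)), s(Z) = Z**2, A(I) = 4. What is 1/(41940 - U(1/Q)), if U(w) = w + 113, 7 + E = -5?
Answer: 16/669231 ≈ 2.3908e-5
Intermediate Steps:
E = -12 (E = -7 - 5 = -12)
Q = 16 (Q = 4**2 = 16)
U(w) = 113 + w
1/(41940 - U(1/Q)) = 1/(41940 - (113 + 1/16)) = 1/(41940 - 1*1809/16) = 1/(41940 - 1809/16) = 1/(669231/16) = 16/669231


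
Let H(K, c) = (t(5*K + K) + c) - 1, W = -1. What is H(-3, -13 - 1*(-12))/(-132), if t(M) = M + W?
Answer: 7/44 ≈ 0.15909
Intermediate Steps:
t(M) = -1 + M (t(M) = M - 1 = -1 + M)
H(K, c) = -2 + c + 6*K (H(K, c) = ((-1 + (5*K + K)) + c) - 1 = ((-1 + 6*K) + c) - 1 = (-1 + c + 6*K) - 1 = -2 + c + 6*K)
H(-3, -13 - 1*(-12))/(-132) = (-2 + (-13 - 1*(-12)) + 6*(-3))/(-132) = (-2 + (-13 + 12) - 18)*(-1/132) = (-2 - 1 - 18)*(-1/132) = -21*(-1/132) = 7/44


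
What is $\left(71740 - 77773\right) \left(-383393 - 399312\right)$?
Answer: $4722059265$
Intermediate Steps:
$\left(71740 - 77773\right) \left(-383393 - 399312\right) = \left(-6033\right) \left(-782705\right) = 4722059265$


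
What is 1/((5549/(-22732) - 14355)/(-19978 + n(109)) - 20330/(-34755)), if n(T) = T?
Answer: 1046501104236/1368244049029 ≈ 0.76485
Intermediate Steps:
1/((5549/(-22732) - 14355)/(-19978 + n(109)) - 20330/(-34755)) = 1/((5549/(-22732) - 14355)/(-19978 + 109) - 20330/(-34755)) = 1/((5549*(-1/22732) - 14355)/(-19869) - 20330*(-1/34755)) = 1/((-5549/22732 - 14355)*(-1/19869) + 4066/6951) = 1/(-326323409/22732*(-1/19869) + 4066/6951) = 1/(326323409/451662108 + 4066/6951) = 1/(1368244049029/1046501104236) = 1046501104236/1368244049029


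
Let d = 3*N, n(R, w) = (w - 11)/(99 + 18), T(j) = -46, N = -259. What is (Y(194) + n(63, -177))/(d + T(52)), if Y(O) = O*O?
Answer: -4403224/96291 ≈ -45.728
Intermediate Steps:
n(R, w) = -11/117 + w/117 (n(R, w) = (-11 + w)/117 = (-11 + w)*(1/117) = -11/117 + w/117)
Y(O) = O²
d = -777 (d = 3*(-259) = -777)
(Y(194) + n(63, -177))/(d + T(52)) = (194² + (-11/117 + (1/117)*(-177)))/(-777 - 46) = (37636 + (-11/117 - 59/39))/(-823) = (37636 - 188/117)*(-1/823) = (4403224/117)*(-1/823) = -4403224/96291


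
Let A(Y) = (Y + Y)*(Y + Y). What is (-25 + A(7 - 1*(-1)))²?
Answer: 53361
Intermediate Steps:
A(Y) = 4*Y² (A(Y) = (2*Y)*(2*Y) = 4*Y²)
(-25 + A(7 - 1*(-1)))² = (-25 + 4*(7 - 1*(-1))²)² = (-25 + 4*(7 + 1)²)² = (-25 + 4*8²)² = (-25 + 4*64)² = (-25 + 256)² = 231² = 53361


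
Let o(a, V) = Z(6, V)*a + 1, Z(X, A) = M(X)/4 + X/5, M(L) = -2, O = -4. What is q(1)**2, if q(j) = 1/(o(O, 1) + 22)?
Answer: 25/10201 ≈ 0.0024507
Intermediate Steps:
Z(X, A) = -1/2 + X/5 (Z(X, A) = -2/4 + X/5 = -2*1/4 + X*(1/5) = -1/2 + X/5)
o(a, V) = 1 + 7*a/10 (o(a, V) = (-1/2 + (1/5)*6)*a + 1 = (-1/2 + 6/5)*a + 1 = 7*a/10 + 1 = 1 + 7*a/10)
q(j) = 5/101 (q(j) = 1/((1 + (7/10)*(-4)) + 22) = 1/((1 - 14/5) + 22) = 1/(-9/5 + 22) = 1/(101/5) = 5/101)
q(1)**2 = (5/101)**2 = 25/10201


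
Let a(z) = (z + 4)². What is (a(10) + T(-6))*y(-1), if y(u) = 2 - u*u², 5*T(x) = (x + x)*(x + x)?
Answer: 3372/5 ≈ 674.40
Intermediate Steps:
T(x) = 4*x²/5 (T(x) = ((x + x)*(x + x))/5 = ((2*x)*(2*x))/5 = (4*x²)/5 = 4*x²/5)
a(z) = (4 + z)²
y(u) = 2 - u³
(a(10) + T(-6))*y(-1) = ((4 + 10)² + (⅘)*(-6)²)*(2 - 1*(-1)³) = (14² + (⅘)*36)*(2 - 1*(-1)) = (196 + 144/5)*(2 + 1) = (1124/5)*3 = 3372/5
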